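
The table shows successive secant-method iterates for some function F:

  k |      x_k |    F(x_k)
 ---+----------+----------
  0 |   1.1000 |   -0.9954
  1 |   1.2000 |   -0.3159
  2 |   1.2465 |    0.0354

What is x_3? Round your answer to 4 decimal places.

1.2418

x_3 = 1.2465 − 0.0354·(1.2465 − 1.2000) / (0.0354 − (-0.3159))
   = 1.2465 − (0.001646)/(0.351300) = 1.241814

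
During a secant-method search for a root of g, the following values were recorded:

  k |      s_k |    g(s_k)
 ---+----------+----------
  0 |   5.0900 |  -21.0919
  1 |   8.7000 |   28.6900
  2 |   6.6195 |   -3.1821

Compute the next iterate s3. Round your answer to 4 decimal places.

s3 = 6.6195 − (-3.1821)·(6.6195 − 8.7000) / (-3.1821 − 28.6900)
   = 6.6195 − (6.620359)/(-31.872100) = 6.827216

6.8272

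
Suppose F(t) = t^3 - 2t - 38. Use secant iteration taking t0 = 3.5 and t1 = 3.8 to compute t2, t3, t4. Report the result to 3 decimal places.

F(3.5) = -2.12500, F(3.8) = 9.27200
t2 = 3.80000 − 9.27200·(3.80000 − 3.50000) / (9.27200 − (-2.12500)) = 3.80000 − (2.78160)/(11.39700) = 3.55594
F(3.55594) = -0.14820
t3 = 3.55594 − (-0.14820)·(3.55594 − 3.80000) / (-0.14820 − 9.27200) = 3.55594 − (0.03617)/(-9.42020) = 3.55978
F(3.55978) = -0.01007
t4 = 3.55978 − (-0.01007)·(3.55978 − 3.55594) / (-0.01007 − (-0.14820)) = 3.55978 − (-0.00004)/(0.13814) = 3.56006

3.556, 3.560, 3.560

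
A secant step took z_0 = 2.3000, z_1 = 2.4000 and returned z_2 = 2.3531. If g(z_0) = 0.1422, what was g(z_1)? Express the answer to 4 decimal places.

-0.1256

The secant line through (2.3000, 0.1422) and (2.4000, g(z_1)) crosses zero at z_2 = 2.3531.
So (2.3000, 0.1422), (2.4000, g(z_1)), (2.3531, 0) are collinear:
g(z_1) = 0.1422 · (2.4000 − 2.3531) / (2.3000 − 2.3531) = 0.1422 · (0.046900)/(-0.053100) = -0.125597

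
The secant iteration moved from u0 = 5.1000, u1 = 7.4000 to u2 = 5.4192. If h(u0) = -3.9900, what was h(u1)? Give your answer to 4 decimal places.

24.7600

The secant line through (5.1000, -3.9900) and (7.4000, h(u1)) crosses zero at u2 = 5.4192.
So (5.1000, -3.9900), (7.4000, h(u1)), (5.4192, 0) are collinear:
h(u1) = -3.9900 · (7.4000 − 5.4192) / (5.1000 − 5.4192) = -3.9900 · (1.980800)/(-0.319200) = 24.760000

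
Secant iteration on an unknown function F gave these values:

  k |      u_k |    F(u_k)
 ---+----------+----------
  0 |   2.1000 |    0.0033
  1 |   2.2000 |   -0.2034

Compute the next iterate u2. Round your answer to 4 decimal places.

u2 = 2.2000 − (-0.2034)·(2.2000 − 2.1000) / (-0.2034 − 0.0033)
   = 2.2000 − (-0.020340)/(-0.206700) = 2.101597

2.1016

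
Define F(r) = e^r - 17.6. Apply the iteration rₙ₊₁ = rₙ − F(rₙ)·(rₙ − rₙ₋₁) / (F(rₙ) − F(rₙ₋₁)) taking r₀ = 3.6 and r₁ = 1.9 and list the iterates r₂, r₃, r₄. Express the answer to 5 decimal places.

2.52028, 3.07814, 2.83075

F(3.6) = 18.9982344, F(1.9) = -10.9141056
r₂ = 1.9000000 − (-10.9141056)·(1.9000000 − 3.6000000) / (-10.9141056 − 18.9982344) = 1.9000000 − (18.5539794)/(-29.9123400) = 2.5202784
F(2.5202784) = -5.1679423
r₃ = 2.5202784 − (-5.1679423)·(2.5202784 − 1.9000000) / (-5.1679423 − (-10.9141056)) = 2.5202784 − (-3.2055632)/(5.7461633) = 3.0781399
F(3.0781399) = 4.1179676
r₄ = 3.0781399 − 4.1179676·(3.0781399 − 2.5202784) / (4.1179676 − (-5.1679423)) = 3.0781399 − (2.2972555)/(9.2859099) = 2.8307484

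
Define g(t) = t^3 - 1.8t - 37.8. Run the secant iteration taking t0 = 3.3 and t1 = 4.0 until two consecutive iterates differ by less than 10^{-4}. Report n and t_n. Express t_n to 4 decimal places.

g(3.3) = -7.803000, g(4.0) = 19.000000
t2 = 4.000000 − 19.000000·(0.700000)/(26.803000) = 3.503787;  |Δ| = 0.496213
g(3.503787) = -1.092498
t3 = 3.503787 − (-1.092498)·(-0.496213)/(-20.092498) = 3.530768;  |Δ| = 0.026981
g(3.530768) = -0.139700
t4 = 3.530768 − (-0.139700)·(0.026981)/(0.952797) = 3.534724;  |Δ| = 0.003956
g(3.534724) = 0.001294
t5 = 3.534724 − 0.001294·(0.003956)/(0.140994) = 3.534687;  |Δ| = 0.000036
|t5 − t4| = 0.000036 < 10^{-4}

n = 5, t_n = 3.5347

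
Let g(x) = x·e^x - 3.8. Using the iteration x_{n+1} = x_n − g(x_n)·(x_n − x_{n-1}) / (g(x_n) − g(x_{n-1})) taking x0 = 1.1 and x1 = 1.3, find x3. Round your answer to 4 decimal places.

g(1.1) = -0.495417, g(1.3) = 0.970086
x2 = 1.300000 − 0.970086·(1.300000 − 1.100000) / (0.970086 − (-0.495417)) = 1.300000 − (0.194017)/(1.465503) = 1.167611
g(1.167611) = -0.046946
x3 = 1.167611 − (-0.046946)·(1.167611 − 1.300000) / (-0.046946 − 0.970086) = 1.167611 − (0.006215)/(-1.017031) = 1.173722

1.1737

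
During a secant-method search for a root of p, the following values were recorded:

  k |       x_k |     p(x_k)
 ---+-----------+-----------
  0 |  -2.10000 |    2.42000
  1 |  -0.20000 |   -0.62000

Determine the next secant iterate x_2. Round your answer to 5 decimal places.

-0.58750

x_2 = -0.20000 − (-0.62000)·(-0.20000 − (-2.10000)) / (-0.62000 − 2.42000)
   = -0.20000 − (-1.1780000)/(-3.0400000) = -0.5875000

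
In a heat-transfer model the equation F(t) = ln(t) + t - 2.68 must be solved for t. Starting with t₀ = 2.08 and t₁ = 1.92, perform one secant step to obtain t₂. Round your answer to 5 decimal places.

F(2.08) = 0.1323679, F(1.92) = -0.1076748
t₂ = 1.9200000 − (-0.1076748)·(1.9200000 − 2.0800000) / (-0.1076748 − 0.1323679) = 1.9200000 − (0.0172280)/(-0.2400427) = 1.9917704

1.99177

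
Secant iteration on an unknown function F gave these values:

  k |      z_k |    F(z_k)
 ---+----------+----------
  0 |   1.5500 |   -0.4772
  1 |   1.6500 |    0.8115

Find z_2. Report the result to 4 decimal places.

z_2 = 1.6500 − 0.8115·(1.6500 − 1.5500) / (0.8115 − (-0.4772))
   = 1.6500 − (0.081150)/(1.288700) = 1.587030

1.5870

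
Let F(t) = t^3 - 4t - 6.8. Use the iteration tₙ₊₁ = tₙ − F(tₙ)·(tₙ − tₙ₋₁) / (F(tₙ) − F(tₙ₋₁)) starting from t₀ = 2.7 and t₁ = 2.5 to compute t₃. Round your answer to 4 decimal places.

F(2.7) = 2.083000, F(2.5) = -1.175000
t₂ = 2.500000 − (-1.175000)·(2.500000 − 2.700000) / (-1.175000 − 2.083000) = 2.500000 − (0.235000)/(-3.258000) = 2.572130
F(2.572130) = -0.071684
t₃ = 2.572130 − (-0.071684)·(2.572130 − 2.500000) / (-0.071684 − (-1.175000)) = 2.572130 − (-0.005171)/(1.103316) = 2.576817

2.5768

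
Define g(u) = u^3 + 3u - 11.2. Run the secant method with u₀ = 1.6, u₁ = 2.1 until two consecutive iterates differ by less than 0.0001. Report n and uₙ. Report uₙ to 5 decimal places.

n = 5, uₙ = 1.79748

g(1.6) = -2.3040000, g(2.1) = 4.3610000
u₂ = 2.1000000 − 4.3610000·(0.5000000)/(6.6650000) = 1.7728432;  |Δ| = 0.3271568
g(1.7728432) = -0.3094719
u₃ = 1.7728432 − (-0.3094719)·(-0.3271568)/(-4.6704719) = 1.7945211;  |Δ| = 0.0216779
g(1.7945211) = -0.0375300
u₄ = 1.7945211 − (-0.0375300)·(0.0216779)/(0.2719419) = 1.7975128;  |Δ| = 0.0029917
g(1.7975128) = 0.0003960
u₅ = 1.7975128 − 0.0003960·(0.0029917)/(0.0379260) = 1.7974815;  |Δ| = 0.0000312
|u₅ − u₄| = 0.0000312 < 0.0001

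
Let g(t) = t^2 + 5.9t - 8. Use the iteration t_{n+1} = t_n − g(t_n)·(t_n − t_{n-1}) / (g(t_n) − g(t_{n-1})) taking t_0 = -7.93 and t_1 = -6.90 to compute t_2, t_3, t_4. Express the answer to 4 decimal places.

-7.0232, -7.0371, -7.0369

g(-7.93) = 8.097900, g(-6.90) = -1.100000
t_2 = -6.900000 − (-1.100000)·(-6.900000 − (-7.930000)) / (-1.100000 − 8.097900) = -6.900000 − (-1.133000)/(-9.197900) = -7.023180
g(-7.023180) = -0.111702
t_3 = -7.023180 − (-0.111702)·(-7.023180 − (-6.900000)) / (-0.111702 − (-1.100000)) = -7.023180 − (0.013760)/(0.988298) = -7.037103
g(-7.037103) = 0.001909
t_4 = -7.037103 − 0.001909·(-7.037103 − (-7.023180)) / (0.001909 − (-0.111702)) = -7.037103 − (-0.000027)/(0.113611) = -7.036869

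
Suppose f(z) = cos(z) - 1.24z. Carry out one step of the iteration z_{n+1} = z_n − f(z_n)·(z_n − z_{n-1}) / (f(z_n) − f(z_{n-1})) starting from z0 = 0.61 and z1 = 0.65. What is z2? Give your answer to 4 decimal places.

f(0.61) = 0.063248, f(0.65) = -0.009916
z2 = 0.650000 − (-0.009916)·(0.650000 − 0.610000) / (-0.009916 − 0.063248) = 0.650000 − (-0.000397)/(-0.073164) = 0.644579

0.6446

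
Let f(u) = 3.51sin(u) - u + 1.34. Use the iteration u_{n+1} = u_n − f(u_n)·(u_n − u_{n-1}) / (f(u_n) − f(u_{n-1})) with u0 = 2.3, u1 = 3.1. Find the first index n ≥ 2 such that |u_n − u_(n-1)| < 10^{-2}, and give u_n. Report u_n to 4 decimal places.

n = 4, u_n = 2.7334

f(2.3) = 1.657425, f(3.1) = -1.614052
u2 = 3.100000 − (-1.614052)·(0.800000)/(-3.271477) = 2.705303;  |Δ| = 0.394697
f(2.705303) = 0.117950
u3 = 2.705303 − 0.117950·(-0.394697)/(1.732002) = 2.732182;  |Δ| = 0.026879
f(2.732182) = 0.005038
u4 = 2.732182 − 0.005038·(0.026879)/(-0.112912) = 2.733382;  |Δ| = 0.001199
|u4 − u3| = 0.001199 < 10^{-2}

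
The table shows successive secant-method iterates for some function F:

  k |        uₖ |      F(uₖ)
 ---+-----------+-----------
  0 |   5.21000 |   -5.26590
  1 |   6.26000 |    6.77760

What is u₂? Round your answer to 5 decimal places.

5.66910

u₂ = 6.26000 − 6.77760·(6.26000 − 5.21000) / (6.77760 − (-5.26590))
   = 6.26000 − (7.1164800)/(12.0435000) = 5.6691020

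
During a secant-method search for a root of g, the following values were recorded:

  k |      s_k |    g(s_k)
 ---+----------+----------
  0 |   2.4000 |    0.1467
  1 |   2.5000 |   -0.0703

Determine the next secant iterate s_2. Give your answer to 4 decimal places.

s_2 = 2.5000 − (-0.0703)·(2.5000 − 2.4000) / (-0.0703 − 0.1467)
   = 2.5000 − (-0.007030)/(-0.217000) = 2.467604

2.4676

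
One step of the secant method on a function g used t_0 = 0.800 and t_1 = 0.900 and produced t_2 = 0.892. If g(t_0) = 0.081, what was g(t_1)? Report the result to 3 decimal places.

The secant line through (0.800, 0.081) and (0.900, g(t_1)) crosses zero at t_2 = 0.892.
So (0.800, 0.081), (0.900, g(t_1)), (0.892, 0) are collinear:
g(t_1) = 0.081 · (0.900 − 0.892) / (0.800 − 0.892) = 0.081 · (0.00800)/(-0.09200) = -0.00704

-0.007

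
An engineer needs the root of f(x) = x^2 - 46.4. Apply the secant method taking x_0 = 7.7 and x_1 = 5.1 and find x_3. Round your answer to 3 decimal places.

f(7.7) = 12.89000, f(5.1) = -20.39000
x_2 = 5.10000 − (-20.39000)·(5.10000 − 7.70000) / (-20.39000 − 12.89000) = 5.10000 − (53.01400)/(-33.28000) = 6.69297
f(6.69297) = -1.60417
x_3 = 6.69297 − (-1.60417)·(6.69297 − 5.10000) / (-1.60417 − (-20.39000)) = 6.69297 − (-2.55539)/(18.78583) = 6.82900

6.829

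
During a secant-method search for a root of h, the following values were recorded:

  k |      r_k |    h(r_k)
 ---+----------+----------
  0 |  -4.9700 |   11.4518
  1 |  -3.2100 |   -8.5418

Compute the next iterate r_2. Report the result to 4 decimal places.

-3.9619

r_2 = -3.2100 − (-8.5418)·(-3.2100 − (-4.9700)) / (-8.5418 − 11.4518)
   = -3.2100 − (-15.033568)/(-19.993600) = -3.961919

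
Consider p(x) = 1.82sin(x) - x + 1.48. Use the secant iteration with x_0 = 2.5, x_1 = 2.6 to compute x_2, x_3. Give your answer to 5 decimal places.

2.52758, 2.52798

p(2.5) = 0.0692193, p(2.6) = -0.1817875
x_2 = 2.6000000 − (-0.1817875)·(2.6000000 − 2.5000000) / (-0.1817875 − 0.0692193) = 2.6000000 − (-0.0181788)/(-0.2510068) = 2.5275767
p(2.5275767) = 0.0010246
x_3 = 2.5275767 − 0.0010246·(2.5275767 − 2.6000000) / (0.0010246 − (-0.1817875)) = 2.5275767 − (-0.0000742)/(0.1828121) = 2.5279826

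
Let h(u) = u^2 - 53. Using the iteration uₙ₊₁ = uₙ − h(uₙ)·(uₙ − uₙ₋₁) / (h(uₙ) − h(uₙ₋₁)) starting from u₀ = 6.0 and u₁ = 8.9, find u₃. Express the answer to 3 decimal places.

7.266

h(6.0) = -17.00000, h(8.9) = 26.21000
u₂ = 8.90000 − 26.21000·(8.90000 − 6.00000) / (26.21000 − (-17.00000)) = 8.90000 − (76.00900)/(43.21000) = 7.14094
h(7.14094) = -2.00698
u₃ = 7.14094 − (-2.00698)·(7.14094 − 8.90000) / (-2.00698 − 26.21000) = 7.14094 − (3.53040)/(-28.21698) = 7.26606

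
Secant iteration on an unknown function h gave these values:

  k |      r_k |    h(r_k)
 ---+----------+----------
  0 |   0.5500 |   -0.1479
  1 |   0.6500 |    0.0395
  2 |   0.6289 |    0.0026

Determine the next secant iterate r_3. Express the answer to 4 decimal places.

0.6274

r_3 = 0.6289 − 0.0026·(0.6289 − 0.6500) / (0.0026 − 0.0395)
   = 0.6289 − (-0.000055)/(-0.036900) = 0.627413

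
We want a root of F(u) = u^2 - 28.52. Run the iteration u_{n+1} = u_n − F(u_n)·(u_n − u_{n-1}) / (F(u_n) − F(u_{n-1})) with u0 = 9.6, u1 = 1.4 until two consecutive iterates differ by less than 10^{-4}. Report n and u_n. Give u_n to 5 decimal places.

n = 8, u_n = 5.34041

F(9.6) = 63.6400000, F(1.4) = -26.5600000
u2 = 1.4000000 − (-26.5600000)·(-8.2000000)/(-90.2000000) = 3.8145455;  |Δ| = 2.4145455
F(3.8145455) = -13.9692430
u3 = 3.8145455 − (-13.9692430)·(2.4145455)/(12.5907570) = 6.4934449;  |Δ| = 2.6788995
F(6.4934449) = 13.6448268
u4 = 6.4934449 − 13.6448268·(2.6788995)/(27.6140698) = 5.1697313;  |Δ| = 1.3237136
F(5.1697313) = -1.7938779
u5 = 5.1697313 − (-1.7938779)·(-1.3237136)/(-15.4387047) = 5.3235383;  |Δ| = 0.1538070
F(5.3235383) = -0.1799398
u6 = 5.3235383 − (-0.1799398)·(0.1538070)/(1.6139381) = 5.3406864;  |Δ| = 0.0171481
F(5.3406864) = 0.0029316
u7 = 5.3406864 − 0.0029316·(0.0171481)/(0.1828714) = 5.3404115;  |Δ| = 0.0002749
F(5.3404115) = -0.0000046
u8 = 5.3404115 − (-0.0000046)·(-0.0002749)/(-0.0029362) = 5.3404120;  |Δ| = 0.0000004
|u8 − u7| = 0.0000004 < 10^{-4}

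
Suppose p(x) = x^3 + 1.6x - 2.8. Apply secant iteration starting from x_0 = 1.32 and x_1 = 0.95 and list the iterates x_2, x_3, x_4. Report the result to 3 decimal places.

p(1.32) = 1.61197, p(0.95) = -0.42263
x_2 = 0.95000 − (-0.42263)·(0.95000 − 1.32000) / (-0.42263 − 1.61197) = 0.95000 − (0.15637)/(-2.03459) = 1.02686
p(1.02686) = -0.07428
x_3 = 1.02686 − (-0.07428)·(1.02686 − 0.95000) / (-0.07428 − (-0.42263)) = 1.02686 − (-0.00571)/(0.34835) = 1.04324
p(1.04324) = 0.00461
x_4 = 1.04324 − 0.00461·(1.04324 − 1.02686) / (0.00461 − (-0.07428)) = 1.04324 − (0.00008)/(0.07889) = 1.04229

1.027, 1.043, 1.042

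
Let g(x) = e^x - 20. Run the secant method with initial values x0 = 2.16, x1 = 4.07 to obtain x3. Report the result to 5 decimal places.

2.81008

g(2.16) = -11.3288623, g(4.07) = 38.5569626
x2 = 4.0700000 − 38.5569626·(4.0700000 − 2.1600000) / (38.5569626 − (-11.3288623)) = 4.0700000 − (73.6437986)/(49.8858249) = 2.5937530
g(2.5937530) = -6.6201075
x3 = 2.5937530 − (-6.6201075)·(2.5937530 − 4.0700000) / (-6.6201075 − 38.5569626) = 2.5937530 − (9.7729138)/(-45.1770701) = 2.8100777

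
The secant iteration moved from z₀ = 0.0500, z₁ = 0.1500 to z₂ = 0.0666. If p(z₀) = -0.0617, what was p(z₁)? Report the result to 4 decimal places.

0.3100

The secant line through (0.0500, -0.0617) and (0.1500, p(z₁)) crosses zero at z₂ = 0.0666.
So (0.0500, -0.0617), (0.1500, p(z₁)), (0.0666, 0) are collinear:
p(z₁) = -0.0617 · (0.1500 − 0.0666) / (0.0500 − 0.0666) = -0.0617 · (0.083400)/(-0.016600) = 0.309987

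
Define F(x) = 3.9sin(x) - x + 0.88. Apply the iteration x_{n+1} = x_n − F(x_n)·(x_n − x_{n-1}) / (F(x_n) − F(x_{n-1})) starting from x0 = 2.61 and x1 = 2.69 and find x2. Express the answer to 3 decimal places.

F(2.61) = 0.24694, F(2.69) = -0.10804
x2 = 2.69000 − (-0.10804)·(2.69000 − 2.61000) / (-0.10804 − 0.24694) = 2.69000 − (-0.00864)/(-0.35498) = 2.66565

2.666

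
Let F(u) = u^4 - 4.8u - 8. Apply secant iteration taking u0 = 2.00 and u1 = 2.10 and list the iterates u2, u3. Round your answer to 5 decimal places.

2.05391, 2.05593

F(2.00) = -1.6000000, F(2.10) = 1.3681000
u2 = 2.1000000 − 1.3681000·(2.1000000 − 2.0000000) / (1.3681000 − (-1.6000000)) = 2.1000000 − (0.1368100)/(2.9681000) = 2.0539065
F(2.0539065) = -0.0627385
u3 = 2.0539065 − (-0.0627385)·(2.0539065 − 2.1000000) / (-0.0627385 − 1.3681000) = 2.0539065 − (0.0028918)/(-1.4308385) = 2.0559276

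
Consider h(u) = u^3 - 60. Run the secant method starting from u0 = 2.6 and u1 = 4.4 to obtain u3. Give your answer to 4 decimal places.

3.8931

h(2.6) = -42.424000, h(4.4) = 25.184000
u2 = 4.400000 − 25.184000·(4.400000 − 2.600000) / (25.184000 − (-42.424000)) = 4.400000 − (45.331200)/(67.608000) = 3.729499
h(3.729499) = -8.125772
u3 = 3.729499 − (-8.125772)·(3.729499 − 4.400000) / (-8.125772 − 25.184000) = 3.729499 − (5.448334)/(-33.309772) = 3.893065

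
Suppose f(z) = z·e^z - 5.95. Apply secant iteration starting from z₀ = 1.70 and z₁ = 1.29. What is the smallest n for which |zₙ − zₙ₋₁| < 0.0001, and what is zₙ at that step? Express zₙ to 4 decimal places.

f(1.70) = 3.355711, f(1.29) = -1.263705
z₂ = 1.290000 − (-1.263705)·(-0.410000)/(-4.619416) = 1.402161;  |Δ| = 0.112161
f(1.402161) = -0.251654
z₃ = 1.402161 − (-0.251654)·(0.112161)/(1.012051) = 1.430051;  |Δ| = 0.027890
f(1.430051) = 0.026057
z₄ = 1.430051 − 0.026057·(0.027890)/(0.277711) = 1.427434;  |Δ| = 0.002617
f(1.427434) = -0.000468
z₅ = 1.427434 − (-0.000468)·(-0.002617)/(-0.026525) = 1.427480;  |Δ| = 0.000046
|z₅ − z₄| = 0.000046 < 0.0001

n = 5, zₙ = 1.4275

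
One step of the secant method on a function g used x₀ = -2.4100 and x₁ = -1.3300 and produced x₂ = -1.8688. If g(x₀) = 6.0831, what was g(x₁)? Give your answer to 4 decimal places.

The secant line through (-2.4100, 6.0831) and (-1.3300, g(x₁)) crosses zero at x₂ = -1.8688.
So (-2.4100, 6.0831), (-1.3300, g(x₁)), (-1.8688, 0) are collinear:
g(x₁) = 6.0831 · (-1.3300 − (-1.8688)) / (-2.4100 − (-1.8688)) = 6.0831 · (0.538800)/(-0.541200) = -6.056124

-6.0561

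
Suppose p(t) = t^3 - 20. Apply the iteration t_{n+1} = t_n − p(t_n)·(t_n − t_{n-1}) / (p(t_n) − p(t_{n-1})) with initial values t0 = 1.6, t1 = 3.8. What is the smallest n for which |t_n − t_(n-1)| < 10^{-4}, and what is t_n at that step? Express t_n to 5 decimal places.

p(1.6) = -15.9040000, p(3.8) = 34.8720000
t2 = 3.8000000 − 34.8720000·(2.2000000)/(50.7760000) = 2.2890815;  |Δ| = 1.5109185
p(2.2890815) = -8.0054560
t3 = 2.2890815 − (-8.0054560)·(-1.5109185)/(-42.8774560) = 2.5711782;  |Δ| = 0.2820968
p(2.5711782) = -3.0020501
t4 = 2.5711782 − (-3.0020501)·(0.2820968)/(5.0034060) = 2.7404367;  |Δ| = 0.1692584
p(2.7404367) = 0.5806603
t5 = 2.7404367 − 0.5806603·(0.1692584)/(3.5827104) = 2.7130045;  |Δ| = 0.0274322
p(2.7130045) = -0.0312206
t6 = 2.7130045 − (-0.0312206)·(-0.0274322)/(-0.6118809) = 2.7144042;  |Δ| = 0.0013997
p(2.7144042) = -0.0002976
t7 = 2.7144042 − (-0.0002976)·(0.0013997)/(0.0309230) = 2.7144176;  |Δ| = 0.0000135
|t7 − t6| = 0.0000135 < 10^{-4}

n = 7, t_n = 2.71442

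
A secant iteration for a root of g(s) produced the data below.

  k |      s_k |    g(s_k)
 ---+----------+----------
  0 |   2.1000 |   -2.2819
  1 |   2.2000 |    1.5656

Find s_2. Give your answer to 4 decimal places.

s_2 = 2.2000 − 1.5656·(2.2000 − 2.1000) / (1.5656 − (-2.2819))
   = 2.2000 − (0.156560)/(3.847500) = 2.159309

2.1593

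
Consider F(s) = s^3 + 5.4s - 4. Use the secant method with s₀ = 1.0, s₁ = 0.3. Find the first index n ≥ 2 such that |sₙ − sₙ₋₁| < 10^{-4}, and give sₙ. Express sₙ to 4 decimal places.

F(1.0) = 2.400000, F(0.3) = -2.353000
s₂ = 0.300000 − (-2.353000)·(-0.700000)/(-4.753000) = 0.646539;  |Δ| = 0.346539
F(0.646539) = -0.238428
s₃ = 0.646539 − (-0.238428)·(0.346539)/(2.114572) = 0.685613;  |Δ| = 0.039074
F(0.685613) = 0.024592
s₄ = 0.685613 − 0.024592·(0.039074)/(0.263020) = 0.681960;  |Δ| = 0.003653
F(0.681960) = -0.000261
s₅ = 0.681960 − (-0.000261)·(-0.003653)/(-0.024853) = 0.681998;  |Δ| = 0.000038
|s₅ − s₄| = 0.000038 < 10^{-4}

n = 5, sₙ = 0.6820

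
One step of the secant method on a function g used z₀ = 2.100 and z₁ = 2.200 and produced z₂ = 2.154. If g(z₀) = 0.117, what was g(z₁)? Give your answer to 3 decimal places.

-0.100

The secant line through (2.100, 0.117) and (2.200, g(z₁)) crosses zero at z₂ = 2.154.
So (2.100, 0.117), (2.200, g(z₁)), (2.154, 0) are collinear:
g(z₁) = 0.117 · (2.200 − 2.154) / (2.100 − 2.154) = 0.117 · (0.04600)/(-0.05400) = -0.09967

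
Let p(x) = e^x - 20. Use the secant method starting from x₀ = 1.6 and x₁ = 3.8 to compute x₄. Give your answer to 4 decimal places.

3.0629

p(1.6) = -15.046968, p(3.8) = 24.701184
x₂ = 3.800000 − 24.701184·(3.800000 − 1.600000) / (24.701184 − (-15.046968)) = 3.800000 − (54.342606)/(39.748152) = 2.432827
p(2.432827) = -8.608963
x₃ = 2.432827 − (-8.608963)·(2.432827 − 3.800000) / (-8.608963 − 24.701184) = 2.432827 − (11.769942)/(-33.310147) = 2.786171
p(2.786171) = -3.781202
x₄ = 2.786171 − (-3.781202)·(2.786171 − 2.432827) / (-3.781202 − (-8.608963)) = 2.786171 − (-1.336065)/(4.827760) = 3.062917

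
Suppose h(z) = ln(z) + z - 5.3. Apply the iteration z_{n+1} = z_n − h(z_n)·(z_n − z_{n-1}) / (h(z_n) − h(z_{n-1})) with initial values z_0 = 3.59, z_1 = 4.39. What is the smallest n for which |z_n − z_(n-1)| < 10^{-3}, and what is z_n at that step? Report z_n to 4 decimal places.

n = 4, z_n = 3.9311

h(3.59) = -0.431848, h(4.39) = 0.569329
z_2 = 4.390000 − 0.569329·(0.800000)/(1.001177) = 3.935072;  |Δ| = 0.454928
h(3.935072) = 0.005001
z_3 = 3.935072 − 0.005001·(-0.454928)/(-0.564328) = 3.931040;  |Δ| = 0.004032
h(3.931040) = -0.000056
z_4 = 3.931040 − (-0.000056)·(-0.004032)/(-0.005057) = 3.931085;  |Δ| = 0.000044
|z_4 − z_3| = 0.000044 < 10^{-3}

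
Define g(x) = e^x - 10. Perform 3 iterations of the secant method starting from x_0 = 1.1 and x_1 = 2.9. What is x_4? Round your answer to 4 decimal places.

2.3238

g(1.1) = -6.995834, g(2.9) = 8.174145
x_2 = 2.900000 − 8.174145·(2.900000 − 1.100000) / (8.174145 − (-6.995834)) = 2.900000 − (14.713462)/(15.169979) = 1.930093
g(1.930093) = -3.109846
x_3 = 1.930093 − (-3.109846)·(1.930093 − 2.900000) / (-3.109846 − 8.174145) = 1.930093 − (3.016259)/(-11.283991) = 2.197398
g(2.197398) = -0.998441
x_4 = 2.197398 − (-0.998441)·(2.197398 − 1.930093) / (-0.998441 − (-3.109846)) = 2.197398 − (-0.266888)/(2.111405) = 2.323801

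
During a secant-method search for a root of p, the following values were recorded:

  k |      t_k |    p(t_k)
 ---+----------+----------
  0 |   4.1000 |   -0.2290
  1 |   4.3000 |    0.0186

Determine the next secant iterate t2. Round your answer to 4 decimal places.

4.2850

t2 = 4.3000 − 0.0186·(4.3000 − 4.1000) / (0.0186 − (-0.2290))
   = 4.3000 − (0.003720)/(0.247600) = 4.284976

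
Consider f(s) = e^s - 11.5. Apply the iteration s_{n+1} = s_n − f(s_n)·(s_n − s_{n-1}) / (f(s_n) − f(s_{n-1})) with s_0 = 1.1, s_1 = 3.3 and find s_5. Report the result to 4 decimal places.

f(1.1) = -8.495834, f(3.3) = 15.612639
s_2 = 3.300000 − 15.612639·(3.300000 − 1.100000) / (15.612639 − (-8.495834)) = 3.300000 − (34.347806)/(24.108473) = 1.875281
f(1.875281) = -4.977350
s_3 = 1.875281 − (-4.977350)·(1.875281 − 3.300000) / (-4.977350 − 15.612639) = 1.875281 − (7.091326)/(-20.589989) = 2.219687
f(2.219687) = -2.295548
s_4 = 2.219687 − (-2.295548)·(2.219687 − 1.875281) / (-2.295548 − (-4.977350)) = 2.219687 − (-0.790602)/(2.681802) = 2.514490
f(2.514490) = 0.860300
s_5 = 2.514490 − 0.860300·(2.514490 − 2.219687) / (0.860300 − (-2.295548)) = 2.514490 − (0.253619)/(3.155848) = 2.434125

2.4341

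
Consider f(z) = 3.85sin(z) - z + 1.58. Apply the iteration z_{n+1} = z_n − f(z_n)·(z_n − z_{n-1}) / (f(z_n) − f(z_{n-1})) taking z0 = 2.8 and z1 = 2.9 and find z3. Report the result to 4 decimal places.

2.8150

f(2.8) = 0.069704, f(2.9) = -0.398890
z2 = 2.900000 − (-0.398890)·(2.900000 − 2.800000) / (-0.398890 − 0.069704) = 2.900000 − (-0.039889)/(-0.468594) = 2.814875
f(2.814875) = 0.000728
z3 = 2.814875 − 0.000728·(2.814875 − 2.900000) / (0.000728 − (-0.398890)) = 2.814875 − (-0.000062)/(0.399618) = 2.815030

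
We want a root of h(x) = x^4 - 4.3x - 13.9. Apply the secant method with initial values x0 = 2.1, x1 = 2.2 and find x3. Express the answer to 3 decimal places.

2.198

h(2.1) = -3.48190, h(2.2) = 0.06560
x2 = 2.20000 − 0.06560·(2.20000 − 2.10000) / (0.06560 − (-3.48190)) = 2.20000 − (0.00656)/(3.54750) = 2.19815
h(2.19815) = -0.00511
x3 = 2.19815 − (-0.00511)·(2.19815 − 2.20000) / (-0.00511 − 0.06560) = 2.19815 − (0.00001)/(-0.07071) = 2.19828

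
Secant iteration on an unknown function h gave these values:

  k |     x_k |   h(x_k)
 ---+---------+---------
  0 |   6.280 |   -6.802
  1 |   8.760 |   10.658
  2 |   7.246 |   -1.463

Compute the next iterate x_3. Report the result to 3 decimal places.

x_3 = 7.246 − (-1.463)·(7.246 − 8.760) / (-1.463 − 10.658)
   = 7.246 − (2.21498)/(-12.12100) = 7.42874

7.429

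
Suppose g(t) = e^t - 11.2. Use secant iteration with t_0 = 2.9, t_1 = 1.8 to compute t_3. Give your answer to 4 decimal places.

2.4679

g(2.9) = 6.974145, g(1.8) = -5.150353
t_2 = 1.800000 − (-5.150353)·(1.800000 − 2.900000) / (-5.150353 − 6.974145) = 1.800000 − (5.665388)/(-12.124498) = 2.267268
g(2.267268) = -1.547009
t_3 = 2.267268 − (-1.547009)·(2.267268 − 1.800000) / (-1.547009 − (-5.150353)) = 2.267268 − (-0.722867)/(3.603344) = 2.467878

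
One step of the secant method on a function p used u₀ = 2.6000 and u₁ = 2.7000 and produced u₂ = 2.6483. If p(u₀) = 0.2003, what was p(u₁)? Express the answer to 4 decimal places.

The secant line through (2.6000, 0.2003) and (2.7000, p(u₁)) crosses zero at u₂ = 2.6483.
So (2.6000, 0.2003), (2.7000, p(u₁)), (2.6483, 0) are collinear:
p(u₁) = 0.2003 · (2.7000 − 2.6483) / (2.6000 − 2.6483) = 0.2003 · (0.051700)/(-0.048300) = -0.214400

-0.2144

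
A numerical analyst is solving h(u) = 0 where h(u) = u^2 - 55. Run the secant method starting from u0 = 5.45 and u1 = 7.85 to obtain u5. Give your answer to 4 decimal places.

7.4162

h(5.45) = -25.297500, h(7.85) = 6.622500
u2 = 7.850000 − 6.622500·(7.850000 − 5.450000) / (6.622500 − (-25.297500)) = 7.850000 − (15.894000)/(31.920000) = 7.352068
h(7.352068) = -0.947101
u3 = 7.352068 − (-0.947101)·(7.352068 − 7.850000) / (-0.947101 − 6.622500) = 7.352068 − (0.471592)/(-7.569601) = 7.414368
h(7.414368) = -0.027140
u4 = 7.414368 − (-0.027140)·(7.414368 − 7.352068) / (-0.027140 − (-0.947101)) = 7.414368 − (-0.001691)/(0.919961) = 7.416206
h(7.416206) = 0.000118
u5 = 7.416206 − 0.000118·(7.416206 − 7.414368) / (0.000118 − (-0.027140)) = 7.416206 − (0.000000)/(0.027258) = 7.416198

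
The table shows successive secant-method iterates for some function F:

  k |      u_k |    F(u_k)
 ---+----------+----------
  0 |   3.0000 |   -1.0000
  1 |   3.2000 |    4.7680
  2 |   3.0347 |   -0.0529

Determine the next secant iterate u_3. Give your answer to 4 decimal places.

u_3 = 3.0347 − (-0.0529)·(3.0347 − 3.2000) / (-0.0529 − 4.7680)
   = 3.0347 − (0.008744)/(-4.820900) = 3.036514

3.0365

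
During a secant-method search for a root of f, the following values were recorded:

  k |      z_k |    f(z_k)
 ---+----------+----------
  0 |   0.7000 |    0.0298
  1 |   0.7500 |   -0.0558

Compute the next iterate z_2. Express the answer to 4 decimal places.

0.7174

z_2 = 0.7500 − (-0.0558)·(0.7500 − 0.7000) / (-0.0558 − 0.0298)
   = 0.7500 − (-0.002790)/(-0.085600) = 0.717407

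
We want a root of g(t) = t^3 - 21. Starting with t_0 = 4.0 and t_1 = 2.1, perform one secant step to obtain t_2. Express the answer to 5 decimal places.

2.50746

g(4.0) = 43.0000000, g(2.1) = -11.7390000
t_2 = 2.1000000 − (-11.7390000)·(2.1000000 − 4.0000000) / (-11.7390000 − 43.0000000) = 2.1000000 − (22.3041000)/(-54.7390000) = 2.5074627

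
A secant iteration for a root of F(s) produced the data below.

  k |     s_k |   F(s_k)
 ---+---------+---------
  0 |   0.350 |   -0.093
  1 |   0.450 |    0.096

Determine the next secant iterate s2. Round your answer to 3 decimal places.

0.399

s2 = 0.450 − 0.096·(0.450 − 0.350) / (0.096 − (-0.093))
   = 0.450 − (0.00960)/(0.18900) = 0.39921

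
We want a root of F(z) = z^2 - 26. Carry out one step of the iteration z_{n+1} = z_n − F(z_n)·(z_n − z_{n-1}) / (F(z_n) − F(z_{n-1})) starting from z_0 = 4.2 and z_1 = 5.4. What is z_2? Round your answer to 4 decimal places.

5.0708

F(4.2) = -8.360000, F(5.4) = 3.160000
z_2 = 5.400000 − 3.160000·(5.400000 − 4.200000) / (3.160000 − (-8.360000)) = 5.400000 − (3.792000)/(11.520000) = 5.070833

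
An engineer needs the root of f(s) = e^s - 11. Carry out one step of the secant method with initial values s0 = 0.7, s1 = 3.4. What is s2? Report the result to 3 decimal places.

1.568

f(0.7) = -8.98625, f(3.4) = 18.96410
s2 = 3.40000 − 18.96410·(3.40000 − 0.70000) / (18.96410 − (-8.98625)) = 3.40000 − (51.20307)/(27.95035) = 1.56807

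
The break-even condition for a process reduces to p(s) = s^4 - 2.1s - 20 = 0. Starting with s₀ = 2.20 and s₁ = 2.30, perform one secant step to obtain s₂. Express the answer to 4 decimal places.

p(2.20) = -1.194400, p(2.30) = 3.154100
s₂ = 2.300000 − 3.154100·(2.300000 − 2.200000) / (3.154100 − (-1.194400)) = 2.300000 − (0.315410)/(4.348500) = 2.227467

2.2275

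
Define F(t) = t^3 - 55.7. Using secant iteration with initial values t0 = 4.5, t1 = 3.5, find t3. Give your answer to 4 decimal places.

3.8238

F(4.5) = 35.425000, F(3.5) = -12.825000
t2 = 3.500000 − (-12.825000)·(3.500000 − 4.500000) / (-12.825000 − 35.425000) = 3.500000 − (12.825000)/(-48.250000) = 3.765803
F(3.765803) = -2.296118
t3 = 3.765803 − (-2.296118)·(3.765803 − 3.500000) / (-2.296118 − (-12.825000)) = 3.765803 − (-0.610315)/(10.528882) = 3.823769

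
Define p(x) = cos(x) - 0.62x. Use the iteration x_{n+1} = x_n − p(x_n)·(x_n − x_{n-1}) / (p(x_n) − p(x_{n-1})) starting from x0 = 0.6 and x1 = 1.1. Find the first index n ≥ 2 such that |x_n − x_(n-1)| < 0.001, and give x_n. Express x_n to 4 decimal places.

n = 4, x_n = 0.9449

p(0.6) = 0.453336, p(1.1) = -0.228404
x2 = 1.100000 − (-0.228404)·(0.500000)/(-0.681739) = 0.932484;  |Δ| = 0.167516
p(0.932484) = 0.017700
x3 = 0.932484 − 0.017700·(-0.167516)/(0.246104) = 0.944532;  |Δ| = 0.012048
p(0.944532) = 0.000512
x4 = 0.944532 − 0.000512·(0.012048)/(-0.017188) = 0.944891;  |Δ| = 0.000359
|x4 − x3| = 0.000359 < 0.001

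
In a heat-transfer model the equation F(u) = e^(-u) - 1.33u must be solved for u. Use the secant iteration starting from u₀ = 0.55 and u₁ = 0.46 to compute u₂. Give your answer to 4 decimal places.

0.4701

F(0.55) = -0.154550, F(0.46) = 0.019484
u₂ = 0.460000 − 0.019484·(0.460000 − 0.550000) / (0.019484 − (-0.154550)) = 0.460000 − (-0.001754)/(0.174034) = 0.470076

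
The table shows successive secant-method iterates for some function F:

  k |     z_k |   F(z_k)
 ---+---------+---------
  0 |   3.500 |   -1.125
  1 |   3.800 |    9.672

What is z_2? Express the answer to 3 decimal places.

z_2 = 3.800 − 9.672·(3.800 − 3.500) / (9.672 − (-1.125))
   = 3.800 − (2.90160)/(10.79700) = 3.53126

3.531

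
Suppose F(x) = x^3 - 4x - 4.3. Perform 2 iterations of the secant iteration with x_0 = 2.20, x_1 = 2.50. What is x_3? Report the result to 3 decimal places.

F(2.20) = -2.45200, F(2.50) = 1.32500
x_2 = 2.50000 − 1.32500·(2.50000 − 2.20000) / (1.32500 − (-2.45200)) = 2.50000 − (0.39750)/(3.77700) = 2.39476
F(2.39476) = -0.14542
x_3 = 2.39476 − (-0.14542)·(2.39476 − 2.50000) / (-0.14542 − 1.32500) = 2.39476 − (0.01530)/(-1.47042) = 2.40517

2.405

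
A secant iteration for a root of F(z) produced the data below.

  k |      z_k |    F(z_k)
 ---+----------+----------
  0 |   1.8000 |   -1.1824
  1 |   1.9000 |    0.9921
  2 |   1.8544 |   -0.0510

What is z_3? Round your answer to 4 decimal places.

z_3 = 1.8544 − (-0.0510)·(1.8544 − 1.9000) / (-0.0510 − 0.9921)
   = 1.8544 − (0.002326)/(-1.043100) = 1.856630

1.8566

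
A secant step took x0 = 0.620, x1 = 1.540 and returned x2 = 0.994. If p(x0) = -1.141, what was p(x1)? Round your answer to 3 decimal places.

The secant line through (0.620, -1.141) and (1.540, p(x1)) crosses zero at x2 = 0.994.
So (0.620, -1.141), (1.540, p(x1)), (0.994, 0) are collinear:
p(x1) = -1.141 · (1.540 − 0.994) / (0.620 − 0.994) = -1.141 · (0.54600)/(-0.37400) = 1.66574

1.666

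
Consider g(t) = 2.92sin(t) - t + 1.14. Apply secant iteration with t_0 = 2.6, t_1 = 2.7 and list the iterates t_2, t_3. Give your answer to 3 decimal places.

2.613, 2.613

g(2.6) = 0.04526, g(2.7) = -0.31205
t_2 = 2.70000 − (-0.31205)·(2.70000 − 2.60000) / (-0.31205 − 0.04526) = 2.70000 − (-0.03121)/(-0.35731) = 2.61267
g(2.61267) = 0.00078
t_3 = 2.61267 − 0.00078·(2.61267 − 2.70000) / (0.00078 − (-0.31205)) = 2.61267 − (-0.00007)/(0.31283) = 2.61289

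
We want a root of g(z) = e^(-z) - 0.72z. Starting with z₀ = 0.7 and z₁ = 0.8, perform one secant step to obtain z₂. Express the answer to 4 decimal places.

g(0.7) = -0.007415, g(0.8) = -0.126671
z₂ = 0.800000 − (-0.126671)·(0.800000 − 0.700000) / (-0.126671 − (-0.007415)) = 0.800000 − (-0.012667)/(-0.119256) = 0.693783

0.6938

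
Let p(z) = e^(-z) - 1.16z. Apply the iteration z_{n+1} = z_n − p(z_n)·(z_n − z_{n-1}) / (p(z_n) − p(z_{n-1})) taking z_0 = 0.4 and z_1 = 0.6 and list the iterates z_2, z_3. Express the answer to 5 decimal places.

p(0.4) = 0.2063200, p(0.6) = -0.1471884
z_2 = 0.6000000 − (-0.1471884)·(0.6000000 − 0.4000000) / (-0.1471884 − 0.2063200) = 0.6000000 − (-0.0294377)/(-0.3535084) = 0.5167271
p(0.5167271) = -0.0029339
z_3 = 0.5167271 − (-0.0029339)·(0.5167271 − 0.6000000) / (-0.0029339 − (-0.1471884)) = 0.5167271 − (0.0002443)/(0.1442545) = 0.5150335

0.51673, 0.51503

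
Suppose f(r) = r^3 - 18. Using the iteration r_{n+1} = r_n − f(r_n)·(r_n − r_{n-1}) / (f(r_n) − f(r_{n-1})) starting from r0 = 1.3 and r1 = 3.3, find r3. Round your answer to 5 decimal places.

2.52932

f(1.3) = -15.8030000, f(3.3) = 17.9370000
r2 = 3.3000000 − 17.9370000·(3.3000000 − 1.3000000) / (17.9370000 − (-15.8030000)) = 3.3000000 − (35.8740000)/(33.7400000) = 2.2367516
f(2.2367516) = -6.8094022
r3 = 2.2367516 − (-6.8094022)·(2.2367516 − 3.3000000) / (-6.8094022 − 17.9370000) = 2.2367516 − (7.2400858)/(-24.7464022) = 2.5293229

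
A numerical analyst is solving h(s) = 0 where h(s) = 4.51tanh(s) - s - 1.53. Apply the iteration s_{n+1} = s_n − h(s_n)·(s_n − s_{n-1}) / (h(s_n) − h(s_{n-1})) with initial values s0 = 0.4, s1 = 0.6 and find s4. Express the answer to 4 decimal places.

h(0.4) = -0.216430, h(0.6) = 0.292094
s2 = 0.600000 − 0.292094·(0.600000 − 0.400000) / (0.292094 − (-0.216430)) = 0.600000 − (0.058419)/(0.508524) = 0.485121
h(0.485121) = 0.015892
s3 = 0.485121 − 0.015892·(0.485121 − 0.600000) / (0.015892 − 0.292094) = 0.485121 − (-0.001826)/(-0.276202) = 0.478511
h(0.478511) = -0.001334
s4 = 0.478511 − (-0.001334)·(0.478511 − 0.485121) / (-0.001334 − 0.015892) = 0.478511 − (0.000009)/(-0.017225) = 0.479023

0.4790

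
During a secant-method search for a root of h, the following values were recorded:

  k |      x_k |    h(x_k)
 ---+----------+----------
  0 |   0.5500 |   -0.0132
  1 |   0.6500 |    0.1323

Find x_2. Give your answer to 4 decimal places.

x_2 = 0.6500 − 0.1323·(0.6500 − 0.5500) / (0.1323 − (-0.0132))
   = 0.6500 − (0.013230)/(0.145500) = 0.559072

0.5591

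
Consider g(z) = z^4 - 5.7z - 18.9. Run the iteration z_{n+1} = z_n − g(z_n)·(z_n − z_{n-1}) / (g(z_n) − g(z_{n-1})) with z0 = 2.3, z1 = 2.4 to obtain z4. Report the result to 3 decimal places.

2.388

g(2.3) = -4.02590, g(2.4) = 0.59760
z2 = 2.40000 − 0.59760·(2.40000 − 2.30000) / (0.59760 − (-4.02590)) = 2.40000 − (0.05976)/(4.62350) = 2.38707
g(2.38707) = -0.03769
z3 = 2.38707 − (-0.03769)·(2.38707 − 2.40000) / (-0.03769 − 0.59760) = 2.38707 − (0.00049)/(-0.63529) = 2.38784
g(2.38784) = -0.00032
z4 = 2.38784 − (-0.00032)·(2.38784 − 2.38707) / (-0.00032 − (-0.03769)) = 2.38784 − (0.00000)/(0.03737) = 2.38785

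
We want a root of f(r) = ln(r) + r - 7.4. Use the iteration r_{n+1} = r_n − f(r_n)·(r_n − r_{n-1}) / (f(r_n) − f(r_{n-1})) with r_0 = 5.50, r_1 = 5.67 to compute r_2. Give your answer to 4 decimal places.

5.6656

f(5.50) = -0.195252, f(5.67) = 0.005189
r_2 = 5.670000 − 0.005189·(5.670000 − 5.500000) / (0.005189 − (-0.195252)) = 5.670000 − (0.000882)/(0.200441) = 5.665599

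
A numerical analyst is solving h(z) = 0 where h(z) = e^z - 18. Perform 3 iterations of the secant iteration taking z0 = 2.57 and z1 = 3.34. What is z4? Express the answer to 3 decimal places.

h(2.57) = -4.93418, h(3.34) = 10.21913
z2 = 3.34000 − 10.21913·(3.34000 − 2.57000) / (10.21913 − (-4.93418)) = 3.34000 − (7.86873)/(15.15330) = 2.82073
h(2.82073) = -1.21098
z3 = 2.82073 − (-1.21098)·(2.82073 − 3.34000) / (-1.21098 − 10.21913) = 2.82073 − (0.62883)/(-11.43010) = 2.87574
h(2.87574) = -0.26145
z4 = 2.87574 − (-0.26145)·(2.87574 − 2.82073) / (-0.26145 − (-1.21098)) = 2.87574 − (-0.01438)/(0.94953) = 2.89089

2.891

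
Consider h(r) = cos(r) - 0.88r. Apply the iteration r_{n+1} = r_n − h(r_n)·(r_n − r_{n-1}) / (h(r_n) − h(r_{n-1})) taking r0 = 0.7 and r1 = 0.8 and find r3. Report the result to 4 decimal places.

h(0.7) = 0.148842, h(0.8) = -0.007293
r2 = 0.800000 − (-0.007293)·(0.800000 − 0.700000) / (-0.007293 − 0.148842) = 0.800000 − (-0.000729)/(-0.156135) = 0.795329
h(0.795329) = 0.000161
r3 = 0.795329 − 0.000161·(0.795329 − 0.800000) / (0.000161 − (-0.007293)) = 0.795329 − (-0.000001)/(0.007454) = 0.795429

0.7954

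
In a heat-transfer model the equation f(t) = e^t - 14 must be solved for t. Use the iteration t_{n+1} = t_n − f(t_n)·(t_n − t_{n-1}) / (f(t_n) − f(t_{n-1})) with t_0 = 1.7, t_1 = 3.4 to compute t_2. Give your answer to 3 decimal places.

2.292

f(1.7) = -8.52605, f(3.4) = 15.96410
t_2 = 3.40000 − 15.96410·(3.40000 − 1.70000) / (15.96410 − (-8.52605)) = 3.40000 − (27.13897)/(24.49015) = 2.29184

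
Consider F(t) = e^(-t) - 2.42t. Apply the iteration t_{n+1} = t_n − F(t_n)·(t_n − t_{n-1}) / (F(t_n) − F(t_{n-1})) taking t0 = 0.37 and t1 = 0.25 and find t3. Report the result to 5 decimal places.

F(0.37) = -0.2046657, F(0.25) = 0.1738008
t2 = 0.2500000 − 0.1738008·(0.2500000 − 0.3700000) / (0.1738008 − (-0.2046657)) = 0.2500000 − (-0.0208561)/(0.3784665) = 0.3051068
F(0.3051068) = -0.0013140
t3 = 0.3051068 − (-0.0013140)·(0.3051068 − 0.2500000) / (-0.0013140 − 0.1738008) = 0.3051068 − (-0.0000724)/(-0.1751147) = 0.3046934

0.30469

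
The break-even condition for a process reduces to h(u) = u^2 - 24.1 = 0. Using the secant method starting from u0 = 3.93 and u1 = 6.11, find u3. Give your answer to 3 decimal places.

4.896

h(3.93) = -8.65510, h(6.11) = 13.23210
u2 = 6.11000 − 13.23210·(6.11000 − 3.93000) / (13.23210 − (-8.65510)) = 6.11000 − (28.84598)/(21.88720) = 4.79206
h(4.79206) = -1.13614
u3 = 4.79206 − (-1.13614)·(4.79206 − 6.11000) / (-1.13614 − 13.23210) = 4.79206 − (1.49737)/(-14.36824) = 4.89628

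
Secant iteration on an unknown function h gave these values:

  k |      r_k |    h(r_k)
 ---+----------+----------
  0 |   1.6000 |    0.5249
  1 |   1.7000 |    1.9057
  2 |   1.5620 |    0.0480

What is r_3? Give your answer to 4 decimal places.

r_3 = 1.5620 − 0.0480·(1.5620 − 1.7000) / (0.0480 − 1.9057)
   = 1.5620 − (-0.006624)/(-1.857700) = 1.558434

1.5584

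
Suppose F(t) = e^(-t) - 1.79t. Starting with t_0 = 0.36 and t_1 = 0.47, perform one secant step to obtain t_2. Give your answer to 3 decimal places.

F(0.36) = 0.05328, F(0.47) = -0.21630
t_2 = 0.47000 − (-0.21630)·(0.47000 − 0.36000) / (-0.21630 − 0.05328) = 0.47000 − (-0.02379)/(-0.26957) = 0.38174

0.382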